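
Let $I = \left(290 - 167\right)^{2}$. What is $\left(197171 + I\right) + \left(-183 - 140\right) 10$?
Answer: $209070$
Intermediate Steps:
$I = 15129$ ($I = 123^{2} = 15129$)
$\left(197171 + I\right) + \left(-183 - 140\right) 10 = \left(197171 + 15129\right) + \left(-183 - 140\right) 10 = 212300 - 3230 = 209070$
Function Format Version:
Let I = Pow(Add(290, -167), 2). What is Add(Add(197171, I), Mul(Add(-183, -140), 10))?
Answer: 209070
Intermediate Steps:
I = 15129 (I = Pow(123, 2) = 15129)
Add(Add(197171, I), Mul(Add(-183, -140), 10)) = Add(Add(197171, 15129), Mul(Add(-183, -140), 10)) = Add(212300, Mul(-323, 10)) = Add(212300, -3230) = 209070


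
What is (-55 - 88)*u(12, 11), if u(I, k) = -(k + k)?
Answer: 3146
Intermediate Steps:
u(I, k) = -2*k
(-55 - 88)*u(12, 11) = (-55 - 88)*(-2*11) = -143*(-22) = 3146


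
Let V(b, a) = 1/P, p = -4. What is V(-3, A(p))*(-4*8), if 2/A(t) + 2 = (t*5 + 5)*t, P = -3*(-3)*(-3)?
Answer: 32/27 ≈ 1.1852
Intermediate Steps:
P = -27 (P = 9*(-3) = -27)
A(t) = 2/(-2 + t*(5 + 5*t)) (A(t) = 2/(-2 + (t*5 + 5)*t) = 2/(-2 + (5*t + 5)*t) = 2/(-2 + (5 + 5*t)*t) = 2/(-2 + t*(5 + 5*t)))
V(b, a) = -1/27 (V(b, a) = 1/(-27) = -1/27)
V(-3, A(p))*(-4*8) = -(-4)*8/27 = -1/27*(-32) = 32/27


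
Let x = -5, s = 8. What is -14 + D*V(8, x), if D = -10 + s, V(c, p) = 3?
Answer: -20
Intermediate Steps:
D = -2 (D = -10 + 8 = -2)
-14 + D*V(8, x) = -14 - 2*3 = -14 - 6 = -20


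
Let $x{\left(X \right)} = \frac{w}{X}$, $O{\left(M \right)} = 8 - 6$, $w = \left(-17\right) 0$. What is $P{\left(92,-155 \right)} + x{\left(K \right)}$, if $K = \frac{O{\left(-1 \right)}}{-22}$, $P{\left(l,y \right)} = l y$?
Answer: $-14260$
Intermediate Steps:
$w = 0$
$O{\left(M \right)} = 2$
$K = - \frac{1}{11}$ ($K = \frac{2}{-22} = 2 \left(- \frac{1}{22}\right) = - \frac{1}{11} \approx -0.090909$)
$x{\left(X \right)} = 0$ ($x{\left(X \right)} = \frac{0}{X} = 0$)
$P{\left(92,-155 \right)} + x{\left(K \right)} = 92 \left(-155\right) + 0 = -14260 + 0 = -14260$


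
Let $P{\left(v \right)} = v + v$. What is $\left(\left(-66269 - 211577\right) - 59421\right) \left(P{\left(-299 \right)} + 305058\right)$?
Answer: $-102684310820$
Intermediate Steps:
$P{\left(v \right)} = 2 v$
$\left(\left(-66269 - 211577\right) - 59421\right) \left(P{\left(-299 \right)} + 305058\right) = \left(\left(-66269 - 211577\right) - 59421\right) \left(2 \left(-299\right) + 305058\right) = \left(\left(-66269 - 211577\right) - 59421\right) \left(-598 + 305058\right) = \left(-277846 - 59421\right) 304460 = \left(-337267\right) 304460 = -102684310820$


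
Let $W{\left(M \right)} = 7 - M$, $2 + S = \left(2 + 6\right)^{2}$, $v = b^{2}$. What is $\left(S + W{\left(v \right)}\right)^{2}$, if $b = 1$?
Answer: $4624$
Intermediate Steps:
$v = 1$ ($v = 1^{2} = 1$)
$S = 62$ ($S = -2 + \left(2 + 6\right)^{2} = -2 + 8^{2} = -2 + 64 = 62$)
$\left(S + W{\left(v \right)}\right)^{2} = \left(62 + \left(7 - 1\right)\right)^{2} = \left(62 + 6\right)^{2} = 68^{2} = 4624$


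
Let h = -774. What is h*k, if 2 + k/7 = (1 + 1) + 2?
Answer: -10836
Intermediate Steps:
k = 14 (k = -14 + 7*((1 + 1) + 2) = -14 + 7*(2 + 2) = -14 + 7*4 = -14 + 28 = 14)
h*k = -774*14 = -10836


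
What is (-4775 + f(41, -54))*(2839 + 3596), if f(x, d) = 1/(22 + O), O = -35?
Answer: -30727620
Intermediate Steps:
f(x, d) = -1/13 (f(x, d) = 1/(22 - 35) = 1/(-13) = -1/13)
(-4775 + f(41, -54))*(2839 + 3596) = (-4775 - 1/13)*(2839 + 3596) = -62076/13*6435 = -30727620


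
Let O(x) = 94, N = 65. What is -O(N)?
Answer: -94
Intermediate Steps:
-O(N) = -1*94 = -94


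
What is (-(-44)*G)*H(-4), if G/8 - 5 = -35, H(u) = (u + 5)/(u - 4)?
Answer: 1320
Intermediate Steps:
H(u) = (5 + u)/(-4 + u)
G = -240 (G = 40 + 8*(-35) = 40 - 280 = -240)
(-(-44)*G)*H(-4) = (-(-44)*(-240))*((5 - 4)/(-4 - 4)) = (-44*240)*(1/(-8)) = -(-1320) = -10560*(-⅛) = 1320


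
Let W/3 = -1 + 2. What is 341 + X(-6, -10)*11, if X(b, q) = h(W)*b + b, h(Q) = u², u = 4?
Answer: -781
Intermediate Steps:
W = 3 (W = 3*(-1 + 2) = 3*1 = 3)
h(Q) = 16 (h(Q) = 4² = 16)
X(b, q) = 17*b (X(b, q) = 16*b + b = 17*b)
341 + X(-6, -10)*11 = 341 + (17*(-6))*11 = 341 - 102*11 = 341 - 1122 = -781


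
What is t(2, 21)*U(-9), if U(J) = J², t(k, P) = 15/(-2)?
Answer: -1215/2 ≈ -607.50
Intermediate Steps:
t(k, P) = -15/2 (t(k, P) = 15*(-½) = -15/2)
t(2, 21)*U(-9) = -15/2*(-9)² = -15/2*81 = -1215/2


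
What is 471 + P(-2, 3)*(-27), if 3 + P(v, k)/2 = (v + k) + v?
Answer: 687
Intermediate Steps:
P(v, k) = -6 + 2*k + 4*v (P(v, k) = -6 + 2*((v + k) + v) = -6 + 2*((k + v) + v) = -6 + 2*(k + 2*v) = -6 + (2*k + 4*v) = -6 + 2*k + 4*v)
471 + P(-2, 3)*(-27) = 471 + (-6 + 2*3 + 4*(-2))*(-27) = 471 + (-6 + 6 - 8)*(-27) = 471 - 8*(-27) = 471 + 216 = 687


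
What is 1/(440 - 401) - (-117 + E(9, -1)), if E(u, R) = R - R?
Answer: 4564/39 ≈ 117.03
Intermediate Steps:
E(u, R) = 0
1/(440 - 401) - (-117 + E(9, -1)) = 1/(440 - 401) - (-117 + 0) = 1/39 - 1*(-117) = 1/39 + 117 = 4564/39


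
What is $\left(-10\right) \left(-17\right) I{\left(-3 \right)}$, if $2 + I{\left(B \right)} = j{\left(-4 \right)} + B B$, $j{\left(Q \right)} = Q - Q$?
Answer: $1190$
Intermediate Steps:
$j{\left(Q \right)} = 0$
$I{\left(B \right)} = -2 + B^{2}$ ($I{\left(B \right)} = -2 + \left(0 + B B\right) = -2 + \left(0 + B^{2}\right) = -2 + B^{2}$)
$\left(-10\right) \left(-17\right) I{\left(-3 \right)} = \left(-10\right) \left(-17\right) \left(-2 + \left(-3\right)^{2}\right) = 170 \left(-2 + 9\right) = 170 \cdot 7 = 1190$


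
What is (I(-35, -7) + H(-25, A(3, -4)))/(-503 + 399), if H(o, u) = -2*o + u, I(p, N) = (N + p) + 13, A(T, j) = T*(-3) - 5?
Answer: -7/104 ≈ -0.067308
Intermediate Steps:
A(T, j) = -5 - 3*T (A(T, j) = -3*T - 5 = -5 - 3*T)
I(p, N) = 13 + N + p
H(o, u) = u - 2*o
(I(-35, -7) + H(-25, A(3, -4)))/(-503 + 399) = ((13 - 7 - 35) + ((-5 - 3*3) - 2*(-25)))/(-503 + 399) = (-29 + ((-5 - 9) + 50))/(-104) = (-29 + (-14 + 50))*(-1/104) = (-29 + 36)*(-1/104) = 7*(-1/104) = -7/104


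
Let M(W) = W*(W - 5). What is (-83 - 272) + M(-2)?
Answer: -341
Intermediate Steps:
M(W) = W*(-5 + W)
(-83 - 272) + M(-2) = (-83 - 272) - 2*(-5 - 2) = -355 - 2*(-7) = -355 + 14 = -341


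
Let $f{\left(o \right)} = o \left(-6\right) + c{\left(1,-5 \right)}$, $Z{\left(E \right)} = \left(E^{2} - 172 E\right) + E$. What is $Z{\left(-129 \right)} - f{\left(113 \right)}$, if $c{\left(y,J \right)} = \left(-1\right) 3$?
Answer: $39381$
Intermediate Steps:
$c{\left(y,J \right)} = -3$
$Z{\left(E \right)} = E^{2} - 171 E$
$f{\left(o \right)} = -3 - 6 o$ ($f{\left(o \right)} = o \left(-6\right) - 3 = - 6 o - 3 = -3 - 6 o$)
$Z{\left(-129 \right)} - f{\left(113 \right)} = - 129 \left(-171 - 129\right) - \left(-3 - 678\right) = \left(-129\right) \left(-300\right) - \left(-3 - 678\right) = 38700 - -681 = 38700 + 681 = 39381$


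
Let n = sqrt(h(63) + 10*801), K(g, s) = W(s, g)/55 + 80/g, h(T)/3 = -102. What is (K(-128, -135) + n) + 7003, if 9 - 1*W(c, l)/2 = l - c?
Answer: 3081077/440 + 6*sqrt(214) ≈ 7090.2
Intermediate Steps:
h(T) = -306 (h(T) = 3*(-102) = -306)
W(c, l) = 18 - 2*l + 2*c (W(c, l) = 18 - 2*(l - c) = 18 + (-2*l + 2*c) = 18 - 2*l + 2*c)
K(g, s) = 18/55 + 80/g - 2*g/55 + 2*s/55 (K(g, s) = (18 - 2*g + 2*s)/55 + 80/g = (18 - 2*g + 2*s)*(1/55) + 80/g = (18/55 - 2*g/55 + 2*s/55) + 80/g = 18/55 + 80/g - 2*g/55 + 2*s/55)
n = 6*sqrt(214) (n = sqrt(-306 + 10*801) = sqrt(-306 + 8010) = sqrt(7704) = 6*sqrt(214) ≈ 87.772)
(K(-128, -135) + n) + 7003 = ((2/55)*(2200 - 128*(9 - 135 - 1*(-128)))/(-128) + 6*sqrt(214)) + 7003 = ((2/55)*(-1/128)*(2200 - 128*(9 - 135 + 128)) + 6*sqrt(214)) + 7003 = ((2/55)*(-1/128)*(2200 - 128*2) + 6*sqrt(214)) + 7003 = ((2/55)*(-1/128)*(2200 - 256) + 6*sqrt(214)) + 7003 = ((2/55)*(-1/128)*1944 + 6*sqrt(214)) + 7003 = (-243/440 + 6*sqrt(214)) + 7003 = 3081077/440 + 6*sqrt(214)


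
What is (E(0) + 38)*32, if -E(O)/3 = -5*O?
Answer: 1216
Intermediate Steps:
E(O) = 15*O (E(O) = -(-15)*O = 15*O)
(E(0) + 38)*32 = (15*0 + 38)*32 = (0 + 38)*32 = 38*32 = 1216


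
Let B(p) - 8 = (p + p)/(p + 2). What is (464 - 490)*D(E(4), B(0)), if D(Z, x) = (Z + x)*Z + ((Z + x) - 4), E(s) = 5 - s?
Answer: -364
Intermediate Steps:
B(p) = 8 + 2*p/(2 + p) (B(p) = 8 + (p + p)/(p + 2) = 8 + (2*p)/(2 + p) = 8 + 2*p/(2 + p))
D(Z, x) = -4 + Z + x + Z*(Z + x) (D(Z, x) = Z*(Z + x) + (-4 + Z + x) = -4 + Z + x + Z*(Z + x))
(464 - 490)*D(E(4), B(0)) = (464 - 490)*(-4 + (5 - 1*4) + 2*(8 + 5*0)/(2 + 0) + (5 - 1*4)**2 + (5 - 1*4)*(2*(8 + 5*0)/(2 + 0))) = -26*(-4 + (5 - 4) + 2*(8 + 0)/2 + (5 - 4)**2 + (5 - 4)*(2*(8 + 0)/2)) = -26*(-4 + 1 + 2*(1/2)*8 + 1**2 + 1*(2*(1/2)*8)) = -26*(-4 + 1 + 8 + 1 + 1*8) = -26*(-4 + 1 + 8 + 1 + 8) = -26*14 = -364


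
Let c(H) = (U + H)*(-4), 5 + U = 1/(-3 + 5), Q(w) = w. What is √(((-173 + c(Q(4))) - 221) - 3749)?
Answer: I*√4141 ≈ 64.351*I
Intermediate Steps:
U = -9/2 (U = -5 + 1/(-3 + 5) = -5 + 1/2 = -5 + ½ = -9/2 ≈ -4.5000)
c(H) = 18 - 4*H (c(H) = (-9/2 + H)*(-4) = 18 - 4*H)
√(((-173 + c(Q(4))) - 221) - 3749) = √(((-173 + (18 - 4*4)) - 221) - 3749) = √(((-173 + (18 - 16)) - 221) - 3749) = √(((-173 + 2) - 221) - 3749) = √((-171 - 221) - 3749) = √(-392 - 3749) = √(-4141) = I*√4141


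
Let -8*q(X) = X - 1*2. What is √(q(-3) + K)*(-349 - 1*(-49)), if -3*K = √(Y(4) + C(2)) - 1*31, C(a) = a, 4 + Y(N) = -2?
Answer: -25*√(1578 - 96*I) ≈ -993.56 + 30.194*I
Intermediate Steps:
q(X) = ¼ - X/8 (q(X) = -(X - 1*2)/8 = -(X - 2)/8 = -(-2 + X)/8 = ¼ - X/8)
Y(N) = -6 (Y(N) = -4 - 2 = -6)
K = 31/3 - 2*I/3 (K = -(√(-6 + 2) - 1*31)/3 = -(√(-4) - 31)/3 = -(2*I - 31)/3 = -(-31 + 2*I)/3 = 31/3 - 2*I/3 ≈ 10.333 - 0.66667*I)
√(q(-3) + K)*(-349 - 1*(-49)) = √((¼ - ⅛*(-3)) + (31/3 - 2*I/3))*(-349 - 1*(-49)) = √((¼ + 3/8) + (31/3 - 2*I/3))*(-349 + 49) = √(5/8 + (31/3 - 2*I/3))*(-300) = √(263/24 - 2*I/3)*(-300) = -300*√(263/24 - 2*I/3)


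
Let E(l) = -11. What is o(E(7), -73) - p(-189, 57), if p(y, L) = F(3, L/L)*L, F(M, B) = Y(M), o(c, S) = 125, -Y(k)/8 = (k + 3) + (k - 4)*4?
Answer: 1037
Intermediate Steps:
Y(k) = 104 - 40*k (Y(k) = -8*((k + 3) + (k - 4)*4) = -8*((3 + k) + (-4 + k)*4) = -8*((3 + k) + (-16 + 4*k)) = -8*(-13 + 5*k) = 104 - 40*k)
F(M, B) = 104 - 40*M
p(y, L) = -16*L (p(y, L) = (104 - 40*3)*L = (104 - 120)*L = -16*L)
o(E(7), -73) - p(-189, 57) = 125 - (-16)*57 = 125 - 1*(-912) = 125 + 912 = 1037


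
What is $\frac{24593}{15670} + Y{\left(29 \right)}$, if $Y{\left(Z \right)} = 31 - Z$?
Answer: $\frac{55933}{15670} \approx 3.5694$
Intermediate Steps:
$\frac{24593}{15670} + Y{\left(29 \right)} = \frac{24593}{15670} + \left(31 - 29\right) = 24593 \cdot \frac{1}{15670} + \left(31 - 29\right) = \frac{24593}{15670} + 2 = \frac{55933}{15670}$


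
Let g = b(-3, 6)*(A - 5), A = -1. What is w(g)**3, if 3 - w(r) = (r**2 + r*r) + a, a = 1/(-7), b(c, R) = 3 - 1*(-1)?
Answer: -520106410088/343 ≈ -1.5163e+9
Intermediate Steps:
b(c, R) = 4 (b(c, R) = 3 + 1 = 4)
a = -1/7 (a = 1*(-1/7) = -1/7 ≈ -0.14286)
g = -24 (g = 4*(-1 - 5) = 4*(-6) = -24)
w(r) = 22/7 - 2*r**2 (w(r) = 3 - ((r**2 + r*r) - 1/7) = 3 - ((r**2 + r**2) - 1/7) = 3 - (2*r**2 - 1/7) = 3 - (-1/7 + 2*r**2) = 3 + (1/7 - 2*r**2) = 22/7 - 2*r**2)
w(g)**3 = (22/7 - 2*(-24)**2)**3 = (22/7 - 2*576)**3 = (22/7 - 1152)**3 = (-8042/7)**3 = -520106410088/343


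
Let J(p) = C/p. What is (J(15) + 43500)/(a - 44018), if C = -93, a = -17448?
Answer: -217469/307330 ≈ -0.70761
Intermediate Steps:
J(p) = -93/p
(J(15) + 43500)/(a - 44018) = (-93/15 + 43500)/(-17448 - 44018) = (-93*1/15 + 43500)/(-61466) = (-31/5 + 43500)*(-1/61466) = (217469/5)*(-1/61466) = -217469/307330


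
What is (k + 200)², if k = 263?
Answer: 214369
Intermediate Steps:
(k + 200)² = (263 + 200)² = 463² = 214369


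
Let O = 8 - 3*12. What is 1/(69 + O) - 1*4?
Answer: -163/41 ≈ -3.9756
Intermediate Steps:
O = -28 (O = 8 - 36 = -28)
1/(69 + O) - 1*4 = 1/(69 - 28) - 1*4 = 1/41 - 4 = -163/41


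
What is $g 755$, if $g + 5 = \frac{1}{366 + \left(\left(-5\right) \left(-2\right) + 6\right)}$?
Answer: $- \frac{1441295}{382} \approx -3773.0$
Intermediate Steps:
$g = - \frac{1909}{382}$ ($g = -5 + \frac{1}{366 + \left(\left(-5\right) \left(-2\right) + 6\right)} = -5 + \frac{1}{366 + \left(10 + 6\right)} = -5 + \frac{1}{366 + 16} = -5 + \frac{1}{382} = - \frac{1909}{382} \approx -4.9974$)
$g 755 = \left(- \frac{1909}{382}\right) 755 = - \frac{1441295}{382}$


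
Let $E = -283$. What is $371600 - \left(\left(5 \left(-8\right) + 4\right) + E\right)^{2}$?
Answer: $269839$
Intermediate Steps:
$371600 - \left(\left(5 \left(-8\right) + 4\right) + E\right)^{2} = 371600 - \left(\left(5 \left(-8\right) + 4\right) - 283\right)^{2} = 371600 - \left(\left(-40 + 4\right) - 283\right)^{2} = 371600 - \left(-36 - 283\right)^{2} = 371600 - \left(-319\right)^{2} = 371600 - 101761 = 269839$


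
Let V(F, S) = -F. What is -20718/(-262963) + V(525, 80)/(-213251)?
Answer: 4556189793/56077122713 ≈ 0.081249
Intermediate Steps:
-20718/(-262963) + V(525, 80)/(-213251) = -20718/(-262963) - 1*525/(-213251) = -20718*(-1/262963) - 525*(-1/213251) = 20718/262963 + 525/213251 = 4556189793/56077122713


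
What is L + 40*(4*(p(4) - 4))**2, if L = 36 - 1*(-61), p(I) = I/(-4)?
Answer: 16097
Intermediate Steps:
p(I) = -I/4 (p(I) = I*(-1/4) = -I/4)
L = 97 (L = 36 + 61 = 97)
L + 40*(4*(p(4) - 4))**2 = 97 + 40*(4*(-1/4*4 - 4))**2 = 97 + 40*(4*(-1 - 4))**2 = 97 + 40*(4*(-5))**2 = 97 + 40*(-20)**2 = 97 + 40*400 = 97 + 16000 = 16097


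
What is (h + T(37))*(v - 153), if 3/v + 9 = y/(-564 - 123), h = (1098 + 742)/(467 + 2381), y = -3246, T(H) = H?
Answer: -504163137/87131 ≈ -5786.3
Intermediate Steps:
h = 115/178 (h = 1840/2848 = 1840*(1/2848) = 115/178 ≈ 0.64607)
v = -687/979 (v = 3/(-9 - 3246/(-564 - 123)) = 3/(-9 - 3246/(-687)) = 3/(-9 - 3246*(-1/687)) = 3/(-9 + 1082/229) = 3/(-979/229) = 3*(-229/979) = -687/979 ≈ -0.70174)
(h + T(37))*(v - 153) = (115/178 + 37)*(-687/979 - 153) = (6701/178)*(-150474/979) = -504163137/87131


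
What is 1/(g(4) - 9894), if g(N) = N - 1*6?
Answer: -1/9896 ≈ -0.00010105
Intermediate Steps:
g(N) = -6 + N (g(N) = N - 6 = -6 + N)
1/(g(4) - 9894) = 1/((-6 + 4) - 9894) = 1/(-2 - 9894) = 1/(-9896) = -1/9896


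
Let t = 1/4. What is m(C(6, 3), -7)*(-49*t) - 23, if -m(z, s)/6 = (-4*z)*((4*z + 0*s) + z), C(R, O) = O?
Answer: -13253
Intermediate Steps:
t = ¼ (t = 1*(¼) = ¼ ≈ 0.25000)
m(z, s) = 120*z² (m(z, s) = -6*(-4*z)*((4*z + 0*s) + z) = -6*(-4*z)*((4*z + 0) + z) = -6*(-4*z)*(4*z + z) = -6*(-4*z)*5*z = -(-120)*z² = 120*z²)
m(C(6, 3), -7)*(-49*t) - 23 = (120*3²)*(-49*¼) - 23 = (120*9)*(-49/4) - 23 = 1080*(-49/4) - 23 = -13230 - 23 = -13253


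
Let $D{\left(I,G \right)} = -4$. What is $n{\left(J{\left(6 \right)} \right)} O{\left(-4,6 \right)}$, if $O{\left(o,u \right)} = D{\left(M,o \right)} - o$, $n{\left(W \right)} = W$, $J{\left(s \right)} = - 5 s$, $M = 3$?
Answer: $0$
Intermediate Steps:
$O{\left(o,u \right)} = -4 - o$
$n{\left(J{\left(6 \right)} \right)} O{\left(-4,6 \right)} = \left(-5\right) 6 \left(-4 - -4\right) = - 30 \left(-4 + 4\right) = \left(-30\right) 0 = 0$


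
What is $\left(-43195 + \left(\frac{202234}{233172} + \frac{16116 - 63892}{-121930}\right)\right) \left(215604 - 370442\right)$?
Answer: $\frac{23768148706251329063}{3553832745} \approx 6.688 \cdot 10^{9}$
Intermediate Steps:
$\left(-43195 + \left(\frac{202234}{233172} + \frac{16116 - 63892}{-121930}\right)\right) \left(215604 - 370442\right) = \left(-43195 + \left(202234 \cdot \frac{1}{233172} + \left(16116 - 63892\right) \left(- \frac{1}{121930}\right)\right)\right) \left(-154838\right) = \left(-43195 + \left(\frac{101117}{116586} - - \frac{23888}{60965}\right)\right) \left(-154838\right) = \left(-43195 + \left(\frac{101117}{116586} + \frac{23888}{60965}\right)\right) \left(-154838\right) = \left(-43195 + \frac{8949604273}{7107665490}\right) \left(-154838\right) = \left(- \frac{307006661236277}{7107665490}\right) \left(-154838\right) = \frac{23768148706251329063}{3553832745}$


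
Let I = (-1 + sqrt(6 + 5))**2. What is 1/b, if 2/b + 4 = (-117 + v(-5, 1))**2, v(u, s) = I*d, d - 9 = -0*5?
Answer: 3641/2 + 162*sqrt(11) ≈ 2357.8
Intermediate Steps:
d = 9 (d = 9 - 0*5 = 9 - 2*0 = 9 + 0 = 9)
I = (-1 + sqrt(11))**2 ≈ 5.3668
v(u, s) = 9*(1 - sqrt(11))**2 (v(u, s) = (1 - sqrt(11))**2*9 = 9*(1 - sqrt(11))**2)
b = 2/(-4 + (-9 - 18*sqrt(11))**2) (b = 2/(-4 + (-117 + (108 - 18*sqrt(11)))**2) = 2/(-4 + (-9 - 18*sqrt(11))**2) ≈ 0.00042413)
1/b = 1/(662/1100195 - 648*sqrt(11)/12102145)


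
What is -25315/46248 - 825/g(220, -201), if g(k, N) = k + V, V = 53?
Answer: -15021865/4208568 ≈ -3.5694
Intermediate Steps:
g(k, N) = 53 + k (g(k, N) = k + 53 = 53 + k)
-25315/46248 - 825/g(220, -201) = -25315/46248 - 825/(53 + 220) = -25315*1/46248 - 825/273 = -25315/46248 - 825*1/273 = -25315/46248 - 275/91 = -15021865/4208568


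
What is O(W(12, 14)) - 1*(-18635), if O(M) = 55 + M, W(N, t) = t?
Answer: 18704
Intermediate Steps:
O(W(12, 14)) - 1*(-18635) = (55 + 14) - 1*(-18635) = 69 + 18635 = 18704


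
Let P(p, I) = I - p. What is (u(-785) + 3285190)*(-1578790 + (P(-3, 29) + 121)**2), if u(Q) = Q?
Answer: -5108501133305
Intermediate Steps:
(u(-785) + 3285190)*(-1578790 + (P(-3, 29) + 121)**2) = (-785 + 3285190)*(-1578790 + ((29 - 1*(-3)) + 121)**2) = 3284405*(-1578790 + ((29 + 3) + 121)**2) = 3284405*(-1578790 + (32 + 121)**2) = 3284405*(-1578790 + 153**2) = 3284405*(-1578790 + 23409) = 3284405*(-1555381) = -5108501133305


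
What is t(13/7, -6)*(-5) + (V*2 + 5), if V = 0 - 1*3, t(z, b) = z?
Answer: -72/7 ≈ -10.286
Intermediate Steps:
V = -3 (V = 0 - 3 = -3)
t(13/7, -6)*(-5) + (V*2 + 5) = (13/7)*(-5) + (-3*2 + 5) = (13*(1/7))*(-5) + (-6 + 5) = (13/7)*(-5) - 1 = -65/7 - 1 = -72/7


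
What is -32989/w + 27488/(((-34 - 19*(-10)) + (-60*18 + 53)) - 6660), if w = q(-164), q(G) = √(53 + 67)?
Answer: -27488/7531 - 32989*√30/60 ≈ -3015.1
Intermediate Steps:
q(G) = 2*√30 (q(G) = √120 = 2*√30)
w = 2*√30 ≈ 10.954
-32989/w + 27488/(((-34 - 19*(-10)) + (-60*18 + 53)) - 6660) = -32989*√30/60 + 27488/(((-34 - 19*(-10)) + (-60*18 + 53)) - 6660) = -32989*√30/60 + 27488/(((-34 + 190) + (-1080 + 53)) - 6660) = -32989*√30/60 + 27488/((156 - 1027) - 6660) = -32989*√30/60 + 27488/(-871 - 6660) = -32989*√30/60 + 27488/(-7531) = -32989*√30/60 + 27488*(-1/7531) = -32989*√30/60 - 27488/7531 = -27488/7531 - 32989*√30/60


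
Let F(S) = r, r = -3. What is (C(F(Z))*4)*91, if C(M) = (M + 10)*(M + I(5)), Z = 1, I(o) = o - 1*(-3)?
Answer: 12740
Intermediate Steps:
I(o) = 3 + o (I(o) = o + 3 = 3 + o)
F(S) = -3
C(M) = (8 + M)*(10 + M) (C(M) = (M + 10)*(M + (3 + 5)) = (10 + M)*(M + 8) = (10 + M)*(8 + M) = (8 + M)*(10 + M))
(C(F(Z))*4)*91 = ((80 + (-3)² + 18*(-3))*4)*91 = ((80 + 9 - 54)*4)*91 = (35*4)*91 = 140*91 = 12740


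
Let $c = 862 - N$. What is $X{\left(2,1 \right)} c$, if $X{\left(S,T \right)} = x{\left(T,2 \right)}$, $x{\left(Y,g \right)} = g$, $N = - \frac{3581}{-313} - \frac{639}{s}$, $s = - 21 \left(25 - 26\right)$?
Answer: $\frac{3860488}{2191} \approx 1762.0$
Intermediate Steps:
$s = 21$ ($s = \left(-21\right) \left(-1\right) = 21$)
$N = - \frac{41602}{2191}$ ($N = - \frac{3581}{-313} - \frac{639}{21} = \left(-3581\right) \left(- \frac{1}{313}\right) - \frac{213}{7} = \frac{3581}{313} - \frac{213}{7} = - \frac{41602}{2191} \approx -18.988$)
$X{\left(S,T \right)} = 2$
$c = \frac{1930244}{2191}$ ($c = 862 - - \frac{41602}{2191} = 862 + \frac{41602}{2191} = \frac{1930244}{2191} \approx 880.99$)
$X{\left(2,1 \right)} c = 2 \cdot \frac{1930244}{2191} = \frac{3860488}{2191}$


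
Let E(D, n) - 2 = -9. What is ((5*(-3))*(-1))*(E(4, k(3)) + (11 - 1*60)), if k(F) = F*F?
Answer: -840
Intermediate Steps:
k(F) = F²
E(D, n) = -7 (E(D, n) = 2 - 9 = -7)
((5*(-3))*(-1))*(E(4, k(3)) + (11 - 1*60)) = ((5*(-3))*(-1))*(-7 + (11 - 1*60)) = (-15*(-1))*(-7 + (11 - 60)) = 15*(-7 - 49) = 15*(-56) = -840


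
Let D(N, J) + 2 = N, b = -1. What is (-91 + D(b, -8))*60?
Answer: -5640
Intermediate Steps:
D(N, J) = -2 + N
(-91 + D(b, -8))*60 = (-91 + (-2 - 1))*60 = (-91 - 3)*60 = -94*60 = -5640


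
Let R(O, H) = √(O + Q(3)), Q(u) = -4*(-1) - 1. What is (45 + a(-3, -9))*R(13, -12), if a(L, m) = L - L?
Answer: 180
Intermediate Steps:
Q(u) = 3 (Q(u) = 4 - 1 = 3)
a(L, m) = 0
R(O, H) = √(3 + O) (R(O, H) = √(O + 3) = √(3 + O))
(45 + a(-3, -9))*R(13, -12) = (45 + 0)*√(3 + 13) = 45*√16 = 45*4 = 180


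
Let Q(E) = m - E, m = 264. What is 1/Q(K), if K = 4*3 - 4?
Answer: 1/256 ≈ 0.0039063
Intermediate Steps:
K = 8 (K = 12 - 4 = 8)
Q(E) = 264 - E
1/Q(K) = 1/(264 - 1*8) = 1/(264 - 8) = 1/256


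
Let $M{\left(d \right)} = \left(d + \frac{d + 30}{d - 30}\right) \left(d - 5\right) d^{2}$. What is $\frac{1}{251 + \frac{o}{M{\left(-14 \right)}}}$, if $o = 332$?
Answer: $\frac{147098}{36922511} \approx 0.003984$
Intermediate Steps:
$M{\left(d \right)} = d^{2} \left(-5 + d\right) \left(d + \frac{30 + d}{-30 + d}\right)$ ($M{\left(d \right)} = \left(d + \frac{30 + d}{-30 + d}\right) \left(-5 + d\right) d^{2} = \left(-5 + d\right) \left(d + \frac{30 + d}{-30 + d}\right) d^{2} = d^{2} \left(-5 + d\right) \left(d + \frac{30 + d}{-30 + d}\right)$)
$\frac{1}{251 + \frac{o}{M{\left(-14 \right)}}} = \frac{1}{251 + \frac{332}{\left(-14\right)^{2} \frac{1}{-30 - 14} \left(-150 + \left(-14\right)^{3} - 34 \left(-14\right)^{2} + 175 \left(-14\right)\right)}} = \frac{1}{251 + \frac{332}{196 \frac{1}{-44} \left(-150 - 2744 - 6664 - 2450\right)}} = \frac{1}{251 + \frac{332}{196 \left(- \frac{1}{44}\right) \left(-150 - 2744 - 6664 - 2450\right)}} = \frac{1}{251 + \frac{332}{196 \left(- \frac{1}{44}\right) \left(-12008\right)}} = \frac{1}{251 + \frac{332}{\frac{588392}{11}}} = \frac{1}{251 + 332 \cdot \frac{11}{588392}} = \frac{1}{251 + \frac{913}{147098}} = \frac{1}{\frac{36922511}{147098}} = \frac{147098}{36922511}$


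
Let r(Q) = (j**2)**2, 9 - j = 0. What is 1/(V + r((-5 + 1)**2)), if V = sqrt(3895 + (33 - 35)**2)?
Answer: 6561/43042822 - sqrt(3899)/43042822 ≈ 0.00015098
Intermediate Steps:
j = 9 (j = 9 - 1*0 = 9 + 0 = 9)
V = sqrt(3899) (V = sqrt(3895 + (-2)**2) = sqrt(3895 + 4) = sqrt(3899) ≈ 62.442)
r(Q) = 6561 (r(Q) = (9**2)**2 = 81**2 = 6561)
1/(V + r((-5 + 1)**2)) = 1/(sqrt(3899) + 6561) = 1/(6561 + sqrt(3899))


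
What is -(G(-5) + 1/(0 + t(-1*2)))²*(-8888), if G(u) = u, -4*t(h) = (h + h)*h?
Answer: 268862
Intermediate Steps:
t(h) = -h²/2 (t(h) = -(h + h)*h/4 = -2*h*h/4 = -h²/2)
-(G(-5) + 1/(0 + t(-1*2)))²*(-8888) = -(-5 + 1/(0 - (-1*2)²/2))²*(-8888) = -(-5 + 1/(0 - ½*(-2)²))²*(-8888) = -(-5 + 1/(0 - ½*4))²*(-8888) = -(-5 + 1/(0 - 2))²*(-8888) = -(-5 + 1/(-2))²*(-8888) = -(-5 - ½)²*(-8888) = -(-11/2)²*(-8888) = -121*(-8888)/4 = -1*(-268862) = 268862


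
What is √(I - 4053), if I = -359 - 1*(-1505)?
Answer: 3*I*√323 ≈ 53.917*I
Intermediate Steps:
I = 1146 (I = -359 + 1505 = 1146)
√(I - 4053) = √(1146 - 4053) = √(-2907) = 3*I*√323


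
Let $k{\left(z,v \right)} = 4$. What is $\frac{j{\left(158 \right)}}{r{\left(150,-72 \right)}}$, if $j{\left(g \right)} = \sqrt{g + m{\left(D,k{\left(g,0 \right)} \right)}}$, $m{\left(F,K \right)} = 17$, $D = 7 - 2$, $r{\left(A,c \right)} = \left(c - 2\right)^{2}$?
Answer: $\frac{5 \sqrt{7}}{5476} \approx 0.0024158$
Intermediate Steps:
$r{\left(A,c \right)} = \left(-2 + c\right)^{2}$
$D = 5$ ($D = 7 - 2 = 5$)
$j{\left(g \right)} = \sqrt{17 + g}$ ($j{\left(g \right)} = \sqrt{g + 17} = \sqrt{17 + g}$)
$\frac{j{\left(158 \right)}}{r{\left(150,-72 \right)}} = \frac{\sqrt{17 + 158}}{\left(-2 - 72\right)^{2}} = \frac{\sqrt{175}}{\left(-74\right)^{2}} = \frac{5 \sqrt{7}}{5476}$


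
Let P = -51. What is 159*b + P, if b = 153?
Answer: 24276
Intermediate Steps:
159*b + P = 159*153 - 51 = 24327 - 51 = 24276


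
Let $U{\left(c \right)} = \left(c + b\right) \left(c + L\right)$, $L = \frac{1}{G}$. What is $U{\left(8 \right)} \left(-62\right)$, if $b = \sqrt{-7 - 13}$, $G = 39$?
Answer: $- \frac{155248}{39} - \frac{38812 i \sqrt{5}}{39} \approx -3980.7 - 2225.3 i$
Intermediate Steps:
$b = 2 i \sqrt{5}$ ($b = \sqrt{-20} = 2 i \sqrt{5} \approx 4.4721 i$)
$L = \frac{1}{39} \approx 0.025641$
$U{\left(c \right)} = \left(\frac{1}{39} + c\right) \left(c + 2 i \sqrt{5}\right)$ ($U{\left(c \right)} = \left(c + 2 i \sqrt{5}\right) \left(c + \frac{1}{39}\right) = \left(c + 2 i \sqrt{5}\right) \left(\frac{1}{39} + c\right) = \left(\frac{1}{39} + c\right) \left(c + 2 i \sqrt{5}\right)$)
$U{\left(8 \right)} \left(-62\right) = \left(8^{2} + \frac{1}{39} \cdot 8 + \frac{2 i \sqrt{5}}{39} + 2 i 8 \sqrt{5}\right) \left(-62\right) = \left(64 + \frac{8}{39} + \frac{2 i \sqrt{5}}{39} + 16 i \sqrt{5}\right) \left(-62\right) = \left(\frac{2504}{39} + \frac{626 i \sqrt{5}}{39}\right) \left(-62\right) = - \frac{155248}{39} - \frac{38812 i \sqrt{5}}{39}$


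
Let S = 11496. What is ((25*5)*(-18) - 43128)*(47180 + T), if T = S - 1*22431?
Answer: -1644725610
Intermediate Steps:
T = -10935 (T = 11496 - 1*22431 = 11496 - 22431 = -10935)
((25*5)*(-18) - 43128)*(47180 + T) = ((25*5)*(-18) - 43128)*(47180 - 10935) = (125*(-18) - 43128)*36245 = (-2250 - 43128)*36245 = -45378*36245 = -1644725610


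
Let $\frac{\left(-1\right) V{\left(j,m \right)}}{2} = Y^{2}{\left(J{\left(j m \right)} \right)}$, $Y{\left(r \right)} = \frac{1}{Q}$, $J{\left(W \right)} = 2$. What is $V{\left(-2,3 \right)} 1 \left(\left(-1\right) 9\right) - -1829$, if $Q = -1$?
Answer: $1847$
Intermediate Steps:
$Y{\left(r \right)} = -1$ ($Y{\left(r \right)} = \frac{1}{-1} = -1$)
$V{\left(j,m \right)} = -2$ ($V{\left(j,m \right)} = - 2 \left(-1\right)^{2} = \left(-2\right) 1 = -2$)
$V{\left(-2,3 \right)} 1 \left(\left(-1\right) 9\right) - -1829 = \left(-2\right) 1 \left(\left(-1\right) 9\right) - -1829 = \left(-2\right) \left(-9\right) + 1829 = 18 + 1829 = 1847$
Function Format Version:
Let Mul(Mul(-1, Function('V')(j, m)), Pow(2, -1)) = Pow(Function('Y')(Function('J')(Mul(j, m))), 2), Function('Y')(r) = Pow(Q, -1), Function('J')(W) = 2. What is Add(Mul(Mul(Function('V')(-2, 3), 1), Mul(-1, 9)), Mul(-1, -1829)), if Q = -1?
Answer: 1847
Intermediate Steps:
Function('Y')(r) = -1 (Function('Y')(r) = Pow(-1, -1) = -1)
Function('V')(j, m) = -2 (Function('V')(j, m) = Mul(-2, Pow(-1, 2)) = Mul(-2, 1) = -2)
Add(Mul(Mul(Function('V')(-2, 3), 1), Mul(-1, 9)), Mul(-1, -1829)) = Add(Mul(Mul(-2, 1), Mul(-1, 9)), Mul(-1, -1829)) = Add(Mul(-2, -9), 1829) = Add(18, 1829) = 1847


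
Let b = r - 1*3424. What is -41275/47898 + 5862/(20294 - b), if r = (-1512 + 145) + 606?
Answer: -729592649/1172495142 ≈ -0.62226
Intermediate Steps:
r = -761 (r = -1367 + 606 = -761)
b = -4185 (b = -761 - 1*3424 = -761 - 3424 = -4185)
-41275/47898 + 5862/(20294 - b) = -41275/47898 + 5862/(20294 - 1*(-4185)) = -41275*1/47898 + 5862/(20294 + 4185) = -41275/47898 + 5862/24479 = -729592649/1172495142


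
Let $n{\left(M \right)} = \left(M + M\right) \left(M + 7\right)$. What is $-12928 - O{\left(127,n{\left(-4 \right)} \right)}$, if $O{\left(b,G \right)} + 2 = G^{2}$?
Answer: $-13502$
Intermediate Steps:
$n{\left(M \right)} = 2 M \left(7 + M\right)$
$O{\left(b,G \right)} = -2 + G^{2}$
$-12928 - O{\left(127,n{\left(-4 \right)} \right)} = -12928 - \left(-2 + \left(2 \left(-4\right) \left(7 - 4\right)\right)^{2}\right) = -12928 - \left(-2 + \left(2 \left(-4\right) 3\right)^{2}\right) = -12928 - \left(-2 + \left(-24\right)^{2}\right) = -12928 - \left(-2 + 576\right) = -12928 - 574 = -13502$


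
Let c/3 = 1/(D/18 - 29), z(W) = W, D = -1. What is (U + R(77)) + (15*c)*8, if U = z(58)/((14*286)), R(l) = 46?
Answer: 35206323/1047046 ≈ 33.624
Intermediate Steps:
U = 29/2002 (U = 58/((14*286)) = 58/4004 = 58*(1/4004) = 29/2002 ≈ 0.014486)
c = -54/523 (c = 3/(-1/18 - 29) = 3/(-523/18) = 3*(-18/523) = -54/523 ≈ -0.10325)
(U + R(77)) + (15*c)*8 = (29/2002 + 46) + (15*(-54/523))*8 = 92121/2002 - 810/523*8 = 92121/2002 - 6480/523 = 35206323/1047046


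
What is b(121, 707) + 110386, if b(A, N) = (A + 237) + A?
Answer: 110865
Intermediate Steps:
b(A, N) = 237 + 2*A (b(A, N) = (237 + A) + A = 237 + 2*A)
b(121, 707) + 110386 = (237 + 2*121) + 110386 = (237 + 242) + 110386 = 479 + 110386 = 110865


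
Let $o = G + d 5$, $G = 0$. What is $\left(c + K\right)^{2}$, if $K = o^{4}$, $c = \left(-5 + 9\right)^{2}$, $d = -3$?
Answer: $2564510881$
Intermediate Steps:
$c = 16$ ($c = 4^{2} = 16$)
$o = -15$ ($o = 0 - 15 = -15$)
$K = 50625$ ($K = \left(-15\right)^{4} = 50625$)
$\left(c + K\right)^{2} = \left(16 + 50625\right)^{2} = 50641^{2} = 2564510881$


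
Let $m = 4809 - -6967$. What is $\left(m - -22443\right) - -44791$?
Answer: $79010$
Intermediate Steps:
$m = 11776$ ($m = 4809 + 6967 = 11776$)
$\left(m - -22443\right) - -44791 = \left(11776 - -22443\right) - -44791 = \left(11776 + 22443\right) + 44791 = 34219 + 44791 = 79010$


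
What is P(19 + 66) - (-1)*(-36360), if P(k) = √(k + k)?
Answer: -36360 + √170 ≈ -36347.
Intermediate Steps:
P(k) = √2*√k (P(k) = √(2*k) = √2*√k)
P(19 + 66) - (-1)*(-36360) = √2*√(19 + 66) - (-1)*(-36360) = √2*√85 - 1*36360 = √170 - 36360 = -36360 + √170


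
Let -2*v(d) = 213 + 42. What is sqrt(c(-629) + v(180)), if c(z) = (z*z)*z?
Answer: I*sqrt(995433266)/2 ≈ 15775.0*I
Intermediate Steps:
c(z) = z**3 (c(z) = z**2*z = z**3)
v(d) = -255/2 (v(d) = -(213 + 42)/2 = -1/2*255 = -255/2)
sqrt(c(-629) + v(180)) = sqrt((-629)**3 - 255/2) = sqrt(-248858189 - 255/2) = sqrt(-497716633/2) = I*sqrt(995433266)/2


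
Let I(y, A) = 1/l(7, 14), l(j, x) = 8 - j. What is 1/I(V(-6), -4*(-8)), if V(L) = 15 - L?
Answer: 1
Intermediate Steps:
I(y, A) = 1 (I(y, A) = 1/(8 - 1*7) = 1/(8 - 7) = 1/1 = 1)
1/I(V(-6), -4*(-8)) = 1/1 = 1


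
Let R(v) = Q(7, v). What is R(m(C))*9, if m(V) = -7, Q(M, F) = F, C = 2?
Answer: -63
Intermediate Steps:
R(v) = v
R(m(C))*9 = -7*9 = -63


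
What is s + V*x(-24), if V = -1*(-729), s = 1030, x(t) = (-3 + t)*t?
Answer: 473422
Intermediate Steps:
x(t) = t*(-3 + t)
V = 729
s + V*x(-24) = 1030 + 729*(-24*(-3 - 24)) = 1030 + 729*(-24*(-27)) = 1030 + 729*648 = 1030 + 472392 = 473422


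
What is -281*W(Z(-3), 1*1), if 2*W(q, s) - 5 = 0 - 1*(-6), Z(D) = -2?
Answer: -3091/2 ≈ -1545.5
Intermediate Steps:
W(q, s) = 11/2 (W(q, s) = 5/2 + (0 - 1*(-6))/2 = 5/2 + (0 + 6)/2 = 5/2 + (½)*6 = 5/2 + 3 = 11/2)
-281*W(Z(-3), 1*1) = -281*11/2 = -3091/2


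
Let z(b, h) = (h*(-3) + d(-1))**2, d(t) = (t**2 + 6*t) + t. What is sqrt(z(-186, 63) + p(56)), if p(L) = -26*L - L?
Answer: 3*sqrt(4057) ≈ 191.08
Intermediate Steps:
d(t) = t**2 + 7*t
z(b, h) = (-6 - 3*h)**2 (z(b, h) = (h*(-3) - (7 - 1))**2 = (-3*h - 1*6)**2 = (-3*h - 6)**2 = (-6 - 3*h)**2)
p(L) = -27*L
sqrt(z(-186, 63) + p(56)) = sqrt(9*(2 + 63)**2 - 27*56) = sqrt(9*65**2 - 1512) = sqrt(9*4225 - 1512) = sqrt(38025 - 1512) = sqrt(36513) = 3*sqrt(4057)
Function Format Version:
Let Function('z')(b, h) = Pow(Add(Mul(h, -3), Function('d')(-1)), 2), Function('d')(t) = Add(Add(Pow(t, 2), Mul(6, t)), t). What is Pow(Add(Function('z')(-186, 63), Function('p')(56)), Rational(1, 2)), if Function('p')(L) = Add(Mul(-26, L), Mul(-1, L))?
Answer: Mul(3, Pow(4057, Rational(1, 2))) ≈ 191.08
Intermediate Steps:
Function('d')(t) = Add(Pow(t, 2), Mul(7, t))
Function('z')(b, h) = Pow(Add(-6, Mul(-3, h)), 2) (Function('z')(b, h) = Pow(Add(Mul(h, -3), Mul(-1, Add(7, -1))), 2) = Pow(Add(Mul(-3, h), Mul(-1, 6)), 2) = Pow(Add(Mul(-3, h), -6), 2) = Pow(Add(-6, Mul(-3, h)), 2))
Function('p')(L) = Mul(-27, L)
Pow(Add(Function('z')(-186, 63), Function('p')(56)), Rational(1, 2)) = Pow(Add(Mul(9, Pow(Add(2, 63), 2)), Mul(-27, 56)), Rational(1, 2)) = Pow(Add(Mul(9, Pow(65, 2)), -1512), Rational(1, 2)) = Pow(Add(Mul(9, 4225), -1512), Rational(1, 2)) = Pow(Add(38025, -1512), Rational(1, 2)) = Pow(36513, Rational(1, 2)) = Mul(3, Pow(4057, Rational(1, 2)))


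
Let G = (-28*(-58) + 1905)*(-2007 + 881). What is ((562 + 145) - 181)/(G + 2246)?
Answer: -263/1985704 ≈ -0.00013245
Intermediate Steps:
G = -3973654 (G = (1624 + 1905)*(-1126) = 3529*(-1126) = -3973654)
((562 + 145) - 181)/(G + 2246) = ((562 + 145) - 181)/(-3973654 + 2246) = (707 - 181)/(-3971408) = 526*(-1/3971408) = -263/1985704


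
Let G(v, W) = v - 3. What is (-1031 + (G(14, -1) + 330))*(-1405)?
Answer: 969450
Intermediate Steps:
G(v, W) = -3 + v
(-1031 + (G(14, -1) + 330))*(-1405) = (-1031 + ((-3 + 14) + 330))*(-1405) = (-1031 + (11 + 330))*(-1405) = (-1031 + 341)*(-1405) = -690*(-1405) = 969450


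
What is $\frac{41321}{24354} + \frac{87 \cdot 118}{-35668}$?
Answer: $\frac{152977408}{108582309} \approx 1.4089$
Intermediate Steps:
$\frac{41321}{24354} + \frac{87 \cdot 118}{-35668} = 41321 \cdot \frac{1}{24354} + 10266 \left(- \frac{1}{35668}\right) = \frac{41321}{24354} - \frac{5133}{17834} = \frac{152977408}{108582309}$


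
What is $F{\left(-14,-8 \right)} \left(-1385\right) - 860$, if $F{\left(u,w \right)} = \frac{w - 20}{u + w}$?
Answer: $- \frac{28850}{11} \approx -2622.7$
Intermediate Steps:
$F{\left(u,w \right)} = \frac{-20 + w}{u + w}$
$F{\left(-14,-8 \right)} \left(-1385\right) - 860 = \frac{-20 - 8}{-14 - 8} \left(-1385\right) - 860 = \frac{1}{-22} \left(-28\right) \left(-1385\right) - 860 = \left(- \frac{1}{22}\right) \left(-28\right) \left(-1385\right) - 860 = \frac{14}{11} \left(-1385\right) - 860 = - \frac{19390}{11} - 860 = - \frac{28850}{11}$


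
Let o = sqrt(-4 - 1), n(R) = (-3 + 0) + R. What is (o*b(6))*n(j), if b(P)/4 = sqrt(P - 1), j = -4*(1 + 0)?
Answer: -140*I ≈ -140.0*I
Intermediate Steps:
j = -4 (j = -4*1 = -4)
b(P) = 4*sqrt(-1 + P) (b(P) = 4*sqrt(P - 1) = 4*sqrt(-1 + P))
n(R) = -3 + R
o = I*sqrt(5) (o = sqrt(-5) = I*sqrt(5) ≈ 2.2361*I)
(o*b(6))*n(j) = ((I*sqrt(5))*(4*sqrt(-1 + 6)))*(-3 - 4) = ((I*sqrt(5))*(4*sqrt(5)))*(-7) = (20*I)*(-7) = -140*I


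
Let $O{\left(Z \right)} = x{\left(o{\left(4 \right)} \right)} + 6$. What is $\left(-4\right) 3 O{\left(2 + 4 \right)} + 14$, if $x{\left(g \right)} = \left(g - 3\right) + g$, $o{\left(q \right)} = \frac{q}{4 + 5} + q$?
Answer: $- \frac{386}{3} \approx -128.67$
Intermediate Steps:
$o{\left(q \right)} = \frac{10 q}{9}$ ($o{\left(q \right)} = \frac{q}{9} + q = \frac{10 q}{9}$)
$x{\left(g \right)} = -3 + 2 g$ ($x{\left(g \right)} = \left(-3 + g\right) + g = -3 + 2 g$)
$O{\left(Z \right)} = \frac{107}{9}$ ($O{\left(Z \right)} = \left(-3 + 2 \cdot \frac{10}{9} \cdot 4\right) + 6 = \left(-3 + 2 \cdot \frac{40}{9}\right) + 6 = \left(-3 + \frac{80}{9}\right) + 6 = \frac{53}{9} + 6 = \frac{107}{9}$)
$\left(-4\right) 3 O{\left(2 + 4 \right)} + 14 = \left(-4\right) 3 \cdot \frac{107}{9} + 14 = \left(-12\right) \frac{107}{9} + 14 = - \frac{428}{3} + 14 = - \frac{386}{3}$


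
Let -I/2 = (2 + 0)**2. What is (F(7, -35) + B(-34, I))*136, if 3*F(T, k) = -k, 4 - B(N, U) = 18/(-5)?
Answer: 39304/15 ≈ 2620.3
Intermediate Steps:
I = -8 (I = -2*(2 + 0)**2 = -2*2**2 = -2*4 = -8)
B(N, U) = 38/5 (B(N, U) = 4 - 18/(-5) = 4 - 18*(-1)/5 = 4 - 1*(-18/5) = 4 + 18/5 = 38/5)
F(T, k) = -k/3 (F(T, k) = (-k)/3 = -k/3)
(F(7, -35) + B(-34, I))*136 = (-1/3*(-35) + 38/5)*136 = (35/3 + 38/5)*136 = (289/15)*136 = 39304/15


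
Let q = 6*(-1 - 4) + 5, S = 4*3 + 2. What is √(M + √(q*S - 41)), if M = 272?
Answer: √(272 + I*√391) ≈ 16.503 + 0.59908*I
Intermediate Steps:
S = 14 (S = 12 + 2 = 14)
q = -25 (q = 6*(-5) + 5 = -30 + 5 = -25)
√(M + √(q*S - 41)) = √(272 + √(-25*14 - 41)) = √(272 + √(-350 - 41)) = √(272 + √(-391)) = √(272 + I*√391)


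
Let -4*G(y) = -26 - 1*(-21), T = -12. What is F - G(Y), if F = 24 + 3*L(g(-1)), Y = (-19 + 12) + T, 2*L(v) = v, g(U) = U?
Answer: 85/4 ≈ 21.250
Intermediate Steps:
L(v) = v/2
Y = -19 (Y = (-19 + 12) - 12 = -7 - 12 = -19)
G(y) = 5/4 (G(y) = -(-26 - 1*(-21))/4 = -(-26 + 21)/4 = -1/4*(-5) = 5/4)
F = 45/2 (F = 24 + 3*((1/2)*(-1)) = 24 + 3*(-1/2) = 24 - 3/2 = 45/2 ≈ 22.500)
F - G(Y) = 45/2 - 1*5/4 = 45/2 - 5/4 = 85/4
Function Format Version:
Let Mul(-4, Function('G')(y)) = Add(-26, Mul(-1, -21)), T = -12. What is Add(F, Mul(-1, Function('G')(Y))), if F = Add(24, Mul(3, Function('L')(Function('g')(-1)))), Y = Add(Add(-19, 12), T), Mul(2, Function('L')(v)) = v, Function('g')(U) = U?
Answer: Rational(85, 4) ≈ 21.250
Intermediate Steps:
Function('L')(v) = Mul(Rational(1, 2), v)
Y = -19 (Y = Add(Add(-19, 12), -12) = Add(-7, -12) = -19)
Function('G')(y) = Rational(5, 4) (Function('G')(y) = Mul(Rational(-1, 4), Add(-26, Mul(-1, -21))) = Mul(Rational(-1, 4), Add(-26, 21)) = Mul(Rational(-1, 4), -5) = Rational(5, 4))
F = Rational(45, 2) (F = Add(24, Mul(3, Mul(Rational(1, 2), -1))) = Add(24, Mul(3, Rational(-1, 2))) = Add(24, Rational(-3, 2)) = Rational(45, 2) ≈ 22.500)
Add(F, Mul(-1, Function('G')(Y))) = Add(Rational(45, 2), Mul(-1, Rational(5, 4))) = Add(Rational(45, 2), Rational(-5, 4)) = Rational(85, 4)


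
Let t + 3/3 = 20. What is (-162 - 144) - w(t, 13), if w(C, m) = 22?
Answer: -328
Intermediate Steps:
t = 19 (t = -1 + 20 = 19)
(-162 - 144) - w(t, 13) = (-162 - 144) - 1*22 = -306 - 22 = -328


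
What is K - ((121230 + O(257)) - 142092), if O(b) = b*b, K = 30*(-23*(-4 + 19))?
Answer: -55537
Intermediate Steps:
K = -10350 (K = 30*(-23*15) = 30*(-345) = -10350)
O(b) = b²
K - ((121230 + O(257)) - 142092) = -10350 - ((121230 + 257²) - 142092) = -10350 - ((121230 + 66049) - 142092) = -10350 - (187279 - 142092) = -10350 - 1*45187 = -10350 - 45187 = -55537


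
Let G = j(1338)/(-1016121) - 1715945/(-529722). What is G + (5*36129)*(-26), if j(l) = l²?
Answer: -842696788967024521/179420549454 ≈ -4.6968e+6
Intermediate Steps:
G = 265092039059/179420549454 (G = 1338²/(-1016121) - 1715945/(-529722) = 1790244*(-1/1016121) - 1715945*(-1/529722) = -596748/338707 + 1715945/529722 = 265092039059/179420549454 ≈ 1.4775)
G + (5*36129)*(-26) = 265092039059/179420549454 + (5*36129)*(-26) = 265092039059/179420549454 + 180645*(-26) = 265092039059/179420549454 - 4696770 = -842696788967024521/179420549454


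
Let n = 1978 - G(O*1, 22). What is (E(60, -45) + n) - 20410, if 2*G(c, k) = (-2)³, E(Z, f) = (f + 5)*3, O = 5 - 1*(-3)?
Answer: -18548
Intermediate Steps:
O = 8 (O = 5 + 3 = 8)
E(Z, f) = 15 + 3*f (E(Z, f) = (5 + f)*3 = 15 + 3*f)
G(c, k) = -4 (G(c, k) = (½)*(-2)³ = (½)*(-8) = -4)
n = 1982 (n = 1978 - 1*(-4) = 1978 + 4 = 1982)
(E(60, -45) + n) - 20410 = ((15 + 3*(-45)) + 1982) - 20410 = ((15 - 135) + 1982) - 20410 = (-120 + 1982) - 20410 = 1862 - 20410 = -18548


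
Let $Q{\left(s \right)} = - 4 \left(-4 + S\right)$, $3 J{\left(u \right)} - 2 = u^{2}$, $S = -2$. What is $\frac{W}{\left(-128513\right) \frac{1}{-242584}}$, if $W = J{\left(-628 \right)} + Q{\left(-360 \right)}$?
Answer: $\frac{31896399824}{128513} \approx 2.482 \cdot 10^{5}$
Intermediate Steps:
$J{\left(u \right)} = \frac{2}{3} + \frac{u^{2}}{3}$
$Q{\left(s \right)} = 24$ ($Q{\left(s \right)} = - 4 \left(-4 - 2\right) = \left(-4\right) \left(-6\right) = 24$)
$W = 131486$ ($W = \left(\frac{2}{3} + \frac{\left(-628\right)^{2}}{3}\right) + 24 = \left(\frac{2}{3} + \frac{1}{3} \cdot 394384\right) + 24 = \left(\frac{2}{3} + \frac{394384}{3}\right) + 24 = 131462 + 24 = 131486$)
$\frac{W}{\left(-128513\right) \frac{1}{-242584}} = \frac{131486}{\left(-128513\right) \frac{1}{-242584}} = \frac{131486}{\left(-128513\right) \left(- \frac{1}{242584}\right)} = \frac{131486}{\frac{128513}{242584}} = 131486 \cdot \frac{242584}{128513} = \frac{31896399824}{128513}$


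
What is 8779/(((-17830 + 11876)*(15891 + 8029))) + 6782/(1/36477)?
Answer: 35232779370026741/142419680 ≈ 2.4739e+8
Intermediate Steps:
8779/(((-17830 + 11876)*(15891 + 8029))) + 6782/(1/36477) = 8779/((-5954*23920)) + 6782/(1/36477) = 8779/(-142419680) + 6782*36477 = 8779*(-1/142419680) + 247387014 = -8779/142419680 + 247387014 = 35232779370026741/142419680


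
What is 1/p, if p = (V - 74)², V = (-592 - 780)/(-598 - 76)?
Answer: 113569/588159504 ≈ 0.00019309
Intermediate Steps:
V = 686/337 (V = -1372/(-674) = -1372*(-1/674) = 686/337 ≈ 2.0356)
p = 588159504/113569 (p = (686/337 - 74)² = (-24252/337)² = 588159504/113569 ≈ 5178.9)
1/p = 1/(588159504/113569) = 113569/588159504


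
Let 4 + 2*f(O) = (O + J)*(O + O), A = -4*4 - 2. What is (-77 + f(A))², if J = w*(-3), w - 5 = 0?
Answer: 265225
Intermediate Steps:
w = 5 (w = 5 + 0 = 5)
A = -18 (A = -16 - 2 = -18)
J = -15 (J = 5*(-3) = -15)
f(O) = -2 + O*(-15 + O) (f(O) = -2 + ((O - 15)*(O + O))/2 = -2 + ((-15 + O)*(2*O))/2 = -2 + (2*O*(-15 + O))/2 = -2 + O*(-15 + O))
(-77 + f(A))² = (-77 + (-2 + (-18)² - 15*(-18)))² = (-77 + (-2 + 324 + 270))² = (-77 + 592)² = 515² = 265225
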